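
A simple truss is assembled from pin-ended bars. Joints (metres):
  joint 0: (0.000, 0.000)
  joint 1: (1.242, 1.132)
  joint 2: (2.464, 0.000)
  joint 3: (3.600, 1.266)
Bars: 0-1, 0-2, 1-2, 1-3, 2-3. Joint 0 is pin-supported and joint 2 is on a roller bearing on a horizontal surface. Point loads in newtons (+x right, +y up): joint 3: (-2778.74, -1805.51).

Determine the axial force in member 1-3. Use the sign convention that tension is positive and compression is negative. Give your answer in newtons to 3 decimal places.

-1222.856

N=4 nodes, M=5 members, R=3 reactions → 2N=8, M+R=8
member 0 (0-1): L=1.6805, (cx,cy)=(0.7391,0.6736)
member 1 (0-2): L=2.4640, (cx,cy)=(1.0000,0.0000)
member 2 (1-2): L=1.6657, (cx,cy)=(0.7336,-0.6796)
member 3 (1-3): L=2.3618, (cx,cy)=(0.9984,0.0567)
member 4 (2-3): L=1.7010, (cx,cy)=(0.6679,0.7443)
solve A·x = −loads:
  F[0-1] = -883.7364 N (compression)
  F[0-2] = -2125.5900 N (compression)
  F[1-2] = +773.8981 N (tension)
  F[1-3] = -1222.8556 N (compression)
  F[2-3] = -2332.6071 N (compression)
  Rx@0 = +2778.7400 N
  Ry@0 = +595.3025 N
  Ry@2 = +1210.2075 N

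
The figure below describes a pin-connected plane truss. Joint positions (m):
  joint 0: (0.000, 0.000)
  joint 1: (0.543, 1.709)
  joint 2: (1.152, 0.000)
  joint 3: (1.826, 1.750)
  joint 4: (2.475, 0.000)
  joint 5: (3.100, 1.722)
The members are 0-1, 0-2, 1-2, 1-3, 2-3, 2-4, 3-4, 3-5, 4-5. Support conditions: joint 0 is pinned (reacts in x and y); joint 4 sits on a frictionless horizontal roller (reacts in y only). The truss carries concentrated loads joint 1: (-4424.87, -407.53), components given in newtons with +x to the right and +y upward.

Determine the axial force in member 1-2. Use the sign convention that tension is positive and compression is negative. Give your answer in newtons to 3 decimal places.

N=6 nodes, M=9 members, R=3 reactions → 2N=12, M+R=12
member 0 (0-1): L=1.7932, (cx,cy)=(0.3028,0.9531)
member 1 (0-2): L=1.1520, (cx,cy)=(1.0000,0.0000)
member 2 (1-2): L=1.8143, (cx,cy)=(0.3357,-0.9420)
member 3 (1-3): L=1.2837, (cx,cy)=(0.9995,0.0319)
member 4 (2-3): L=1.8753, (cx,cy)=(0.3594,0.9332)
member 5 (2-4): L=1.3230, (cx,cy)=(1.0000,0.0000)
member 6 (3-4): L=1.8665, (cx,cy)=(0.3477,-0.9376)
member 7 (3-5): L=1.2743, (cx,cy)=(0.9998,-0.0220)
member 8 (4-5): L=1.8319, (cx,cy)=(0.3412,0.9400)
solve A·x = −loads:
  F[0-1] = -3539.7038 N (compression)
  F[0-2] = -3353.0041 N (compression)
  F[1-2] = +3225.6928 N (tension)
  F[1-3] = +2271.3853 N (tension)
  F[2-3] = -3256.1046 N (compression)
  F[2-4] = -1099.9569 N (compression)
  F[3-4] = +3163.3803 N (tension)
  F[3-5] = +0.0000 N (tension)
  F[4-5] = -0.0000 N (compression)
  Rx@0 = +4424.8700 N
  Ry@0 = +3373.5155 N
  Ry@4 = -2965.9855 N

3225.693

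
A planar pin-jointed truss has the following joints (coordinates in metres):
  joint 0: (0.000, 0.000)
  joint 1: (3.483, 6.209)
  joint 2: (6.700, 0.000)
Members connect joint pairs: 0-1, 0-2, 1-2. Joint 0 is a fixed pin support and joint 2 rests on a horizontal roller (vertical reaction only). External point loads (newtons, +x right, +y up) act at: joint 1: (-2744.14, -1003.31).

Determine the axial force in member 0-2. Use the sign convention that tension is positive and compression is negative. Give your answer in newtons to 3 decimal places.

N=3 nodes, M=3 members, R=3 reactions → 2N=6, M+R=6
member 0 (0-1): L=7.1192, (cx,cy)=(0.4892,0.8721)
member 1 (0-2): L=6.7000, (cx,cy)=(1.0000,0.0000)
member 2 (1-2): L=6.9929, (cx,cy)=(0.4600,-0.8879)
solve A·x = −loads:
  F[0-1] = -3468.1901 N (compression)
  F[0-2] = -1047.3608 N (compression)
  F[1-2] = +2276.6858 N (tension)
  Rx@0 = +2744.1400 N
  Ry@0 = +3024.7781 N
  Ry@2 = -2021.4681 N

-1047.361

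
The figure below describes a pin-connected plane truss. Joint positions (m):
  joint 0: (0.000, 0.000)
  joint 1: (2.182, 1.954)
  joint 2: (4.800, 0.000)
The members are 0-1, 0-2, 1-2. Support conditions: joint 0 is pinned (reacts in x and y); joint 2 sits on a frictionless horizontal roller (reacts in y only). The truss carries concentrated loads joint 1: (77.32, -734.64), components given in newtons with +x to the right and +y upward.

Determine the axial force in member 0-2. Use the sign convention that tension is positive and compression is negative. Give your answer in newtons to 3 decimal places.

489.610

N=3 nodes, M=3 members, R=3 reactions → 2N=6, M+R=6
member 0 (0-1): L=2.9290, (cx,cy)=(0.7450,0.6671)
member 1 (0-2): L=4.8000, (cx,cy)=(1.0000,0.0000)
member 2 (1-2): L=3.2668, (cx,cy)=(0.8014,-0.5981)
solve A·x = −loads:
  F[0-1] = -553.4423 N (compression)
  F[0-2] = +489.6099 N (tension)
  F[1-2] = -610.9481 N (compression)
  Rx@0 = -77.3200 N
  Ry@0 = +369.2092 N
  Ry@2 = +365.4308 N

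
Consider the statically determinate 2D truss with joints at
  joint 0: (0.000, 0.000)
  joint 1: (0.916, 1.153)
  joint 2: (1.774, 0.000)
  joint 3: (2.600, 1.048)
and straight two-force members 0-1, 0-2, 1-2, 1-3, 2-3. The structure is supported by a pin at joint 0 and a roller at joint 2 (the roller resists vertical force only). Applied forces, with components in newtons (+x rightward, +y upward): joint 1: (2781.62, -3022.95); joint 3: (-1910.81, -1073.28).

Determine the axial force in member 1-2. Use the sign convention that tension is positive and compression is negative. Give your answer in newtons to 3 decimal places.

N=4 nodes, M=5 members, R=3 reactions → 2N=8, M+R=8
member 0 (0-1): L=1.4726, (cx,cy)=(0.6220,0.7830)
member 1 (0-2): L=1.7740, (cx,cy)=(1.0000,0.0000)
member 2 (1-2): L=1.4372, (cx,cy)=(0.5970,-0.8022)
member 3 (1-3): L=1.6873, (cx,cy)=(0.9981,-0.0622)
member 4 (2-3): L=1.3344, (cx,cy)=(0.6190,0.7854)
solve A·x = −loads:
  F[0-1] = -361.7550 N (compression)
  F[0-2] = +1095.8366 N (tension)
  F[1-2] = -3336.1405 N (compression)
  F[1-3] = -1016.9754 N (compression)
  F[2-3] = -1447.1533 N (compression)
  Rx@0 = -870.8100 N
  Ry@0 = +283.2485 N
  Ry@2 = +3812.9815 N

-3336.140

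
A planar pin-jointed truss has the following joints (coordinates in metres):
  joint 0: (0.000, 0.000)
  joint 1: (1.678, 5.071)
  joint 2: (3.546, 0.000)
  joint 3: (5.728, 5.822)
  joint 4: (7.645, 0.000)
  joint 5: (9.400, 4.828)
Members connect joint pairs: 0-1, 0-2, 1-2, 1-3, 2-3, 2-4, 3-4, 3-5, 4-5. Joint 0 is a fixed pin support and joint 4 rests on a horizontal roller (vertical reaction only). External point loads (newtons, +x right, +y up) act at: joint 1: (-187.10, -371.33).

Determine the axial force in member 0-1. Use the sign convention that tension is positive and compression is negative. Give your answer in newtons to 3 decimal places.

-436.005

N=6 nodes, M=9 members, R=3 reactions → 2N=12, M+R=12
member 0 (0-1): L=5.3414, (cx,cy)=(0.3141,0.9494)
member 1 (0-2): L=3.5460, (cx,cy)=(1.0000,0.0000)
member 2 (1-2): L=5.4041, (cx,cy)=(0.3457,-0.9384)
member 3 (1-3): L=4.1190, (cx,cy)=(0.9832,0.1823)
member 4 (2-3): L=6.2175, (cx,cy)=(0.3509,0.9364)
member 5 (2-4): L=4.0990, (cx,cy)=(1.0000,0.0000)
member 6 (3-4): L=6.1295, (cx,cy)=(0.3128,-0.9498)
member 7 (3-5): L=3.8042, (cx,cy)=(0.9653,-0.2613)
member 8 (4-5): L=5.1371, (cx,cy)=(0.3416,0.9398)
solve A·x = −loads:
  F[0-1] = -436.0053 N (compression)
  F[0-2] = -50.1294 N (compression)
  F[1-2] = +51.7705 N (tension)
  F[1-3] = +32.7838 N (tension)
  F[2-3] = -51.8790 N (compression)
  F[2-4] = -14.0275 N (compression)
  F[3-4] = +44.8520 N (tension)
  F[3-5] = +0.0000 N (tension)
  F[4-5] = -0.0000 N (compression)
  Rx@0 = +187.1000 N
  Ry@0 = +413.9320 N
  Ry@4 = -42.6020 N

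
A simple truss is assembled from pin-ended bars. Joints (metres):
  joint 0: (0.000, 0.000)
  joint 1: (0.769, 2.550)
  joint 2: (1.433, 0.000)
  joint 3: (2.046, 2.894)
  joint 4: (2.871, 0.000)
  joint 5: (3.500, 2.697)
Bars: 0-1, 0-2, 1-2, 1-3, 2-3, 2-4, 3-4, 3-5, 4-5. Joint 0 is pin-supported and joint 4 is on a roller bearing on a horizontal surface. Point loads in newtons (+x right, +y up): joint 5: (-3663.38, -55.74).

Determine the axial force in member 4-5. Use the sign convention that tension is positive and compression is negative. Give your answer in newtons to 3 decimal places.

-549.536

N=6 nodes, M=9 members, R=3 reactions → 2N=12, M+R=12
member 0 (0-1): L=2.6634, (cx,cy)=(0.2887,0.9574)
member 1 (0-2): L=1.4330, (cx,cy)=(1.0000,0.0000)
member 2 (1-2): L=2.6350, (cx,cy)=(0.2520,-0.9677)
member 3 (1-3): L=1.3225, (cx,cy)=(0.9656,0.2601)
member 4 (2-3): L=2.9582, (cx,cy)=(0.2072,0.9783)
member 5 (2-4): L=1.4380, (cx,cy)=(1.0000,0.0000)
member 6 (3-4): L=3.0093, (cx,cy)=(0.2742,-0.9617)
member 7 (3-5): L=1.4673, (cx,cy)=(0.9909,-0.1343)
member 8 (4-5): L=2.7694, (cx,cy)=(0.2271,0.9739)
solve A·x = −loads:
  F[0-1] = -3581.6819 N (compression)
  F[0-2] = -2629.2574 N (compression)
  F[1-2] = +3042.2340 N (tension)
  F[1-3] = -1864.9251 N (compression)
  F[2-3] = -3009.3816 N (compression)
  F[2-4] = -1239.0432 N (compression)
  F[3-4] = +4064.2955 N (tension)
  F[3-5] = -3570.8967 N (compression)
  F[4-5] = -549.5363 N (compression)
  Rx@0 = +3663.3800 N
  Ry@0 = +3429.1450 N
  Ry@4 = -3373.4050 N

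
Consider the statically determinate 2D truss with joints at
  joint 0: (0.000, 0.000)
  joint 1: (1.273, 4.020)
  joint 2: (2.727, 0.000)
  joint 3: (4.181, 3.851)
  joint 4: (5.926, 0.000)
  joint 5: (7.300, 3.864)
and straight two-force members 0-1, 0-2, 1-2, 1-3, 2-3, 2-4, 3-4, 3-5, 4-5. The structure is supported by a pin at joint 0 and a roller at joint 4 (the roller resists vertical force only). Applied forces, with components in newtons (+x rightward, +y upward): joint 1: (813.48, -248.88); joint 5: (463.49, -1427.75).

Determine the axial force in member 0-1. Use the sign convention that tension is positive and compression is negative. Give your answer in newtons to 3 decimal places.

N=6 nodes, M=9 members, R=3 reactions → 2N=12, M+R=12
member 0 (0-1): L=4.2167, (cx,cy)=(0.3019,0.9533)
member 1 (0-2): L=2.7270, (cx,cy)=(1.0000,0.0000)
member 2 (1-2): L=4.2749, (cx,cy)=(0.3401,-0.9404)
member 3 (1-3): L=2.9129, (cx,cy)=(0.9983,-0.0580)
member 4 (2-3): L=4.1163, (cx,cy)=(0.3532,0.9355)
member 5 (2-4): L=3.1990, (cx,cy)=(1.0000,0.0000)
member 6 (3-4): L=4.2279, (cx,cy)=(0.4127,-0.9109)
member 7 (3-5): L=3.1190, (cx,cy)=(1.0000,0.0042)
member 8 (4-5): L=4.1010, (cx,cy)=(0.3350,0.9422)
solve A·x = −loads:
  F[0-1] = +1038.1093 N (tension)
  F[0-2] = +963.5734 N (tension)
  F[1-2] = -1313.7889 N (compression)
  F[1-3] = -53.3178 N (compression)
  F[2-3] = +1320.5876 N (tension)
  F[2-4] = +50.2524 N (tension)
  F[3-4] = -1355.3242 N (compression)
  F[3-5] = +972.6337 N (tension)
  F[4-5] = -1519.6319 N (compression)
  Rx@0 = -1276.9700 N
  Ry@0 = -989.6734 N
  Ry@4 = +2666.3034 N

1038.109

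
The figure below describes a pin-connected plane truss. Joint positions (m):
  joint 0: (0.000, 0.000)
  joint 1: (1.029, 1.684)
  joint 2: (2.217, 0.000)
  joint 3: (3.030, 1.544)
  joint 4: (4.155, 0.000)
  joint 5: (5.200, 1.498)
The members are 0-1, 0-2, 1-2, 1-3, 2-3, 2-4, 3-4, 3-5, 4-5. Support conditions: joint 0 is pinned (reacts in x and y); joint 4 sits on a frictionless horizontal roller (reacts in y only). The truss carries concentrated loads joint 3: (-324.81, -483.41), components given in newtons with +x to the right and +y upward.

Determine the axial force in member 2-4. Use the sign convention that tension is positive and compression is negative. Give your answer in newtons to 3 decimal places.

168.913

N=6 nodes, M=9 members, R=3 reactions → 2N=12, M+R=12
member 0 (0-1): L=1.9735, (cx,cy)=(0.5214,0.8533)
member 1 (0-2): L=2.2170, (cx,cy)=(1.0000,0.0000)
member 2 (1-2): L=2.0609, (cx,cy)=(0.5765,-0.8171)
member 3 (1-3): L=2.0059, (cx,cy)=(0.9976,-0.0698)
member 4 (2-3): L=1.7450, (cx,cy)=(0.4659,0.8848)
member 5 (2-4): L=1.9380, (cx,cy)=(1.0000,0.0000)
member 6 (3-4): L=1.9104, (cx,cy)=(0.5889,-0.8082)
member 7 (3-5): L=2.1705, (cx,cy)=(0.9998,-0.0212)
member 8 (4-5): L=1.8265, (cx,cy)=(0.5721,0.8202)
solve A·x = −loads:
  F[0-1] = -294.8373 N (compression)
  F[0-2] = -171.0791 N (compression)
  F[1-2] = +337.7232 N (tension)
  F[1-3] = -349.2646 N (compression)
  F[2-3] = -311.8826 N (compression)
  F[2-4] = +168.9127 N (tension)
  F[3-4] = -286.8336 N (compression)
  F[3-5] = +0.0000 N (tension)
  F[4-5] = -0.0000 N (compression)
  Rx@0 = +324.8100 N
  Ry@0 = +251.5867 N
  Ry@4 = +231.8233 N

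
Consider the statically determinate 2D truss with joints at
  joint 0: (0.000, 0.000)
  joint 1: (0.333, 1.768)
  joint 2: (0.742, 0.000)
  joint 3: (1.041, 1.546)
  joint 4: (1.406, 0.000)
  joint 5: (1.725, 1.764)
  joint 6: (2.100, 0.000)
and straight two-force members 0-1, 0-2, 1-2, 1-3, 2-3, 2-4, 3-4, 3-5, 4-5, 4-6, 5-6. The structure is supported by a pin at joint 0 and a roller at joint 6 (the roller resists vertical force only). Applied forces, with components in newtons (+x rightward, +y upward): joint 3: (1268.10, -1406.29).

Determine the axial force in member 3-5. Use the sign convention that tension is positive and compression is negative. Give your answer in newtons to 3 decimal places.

N=7 nodes, M=11 members, R=3 reactions → 2N=14, M+R=14
member 0 (0-1): L=1.7991, (cx,cy)=(0.1851,0.9827)
member 1 (0-2): L=0.7420, (cx,cy)=(1.0000,0.0000)
member 2 (1-2): L=1.8147, (cx,cy)=(0.2254,-0.9743)
member 3 (1-3): L=0.7420, (cx,cy)=(0.9542,-0.2992)
member 4 (2-3): L=1.5746, (cx,cy)=(0.1899,0.9818)
member 5 (2-4): L=0.6640, (cx,cy)=(1.0000,0.0000)
member 6 (3-4): L=1.5885, (cx,cy)=(0.2298,-0.9732)
member 7 (3-5): L=0.7179, (cx,cy)=(0.9528,0.3037)
member 8 (4-5): L=1.7926, (cx,cy)=(0.1780,0.9840)
member 9 (4-6): L=0.6940, (cx,cy)=(1.0000,0.0000)
member 10 (5-6): L=1.8034, (cx,cy)=(0.2079,-0.9781)
solve A·x = −loads:
  F[0-1] = +228.3367 N (tension)
  F[0-2] = +1225.8363 N (tension)
  F[1-2] = -262.9964 N (compression)
  F[1-3] = +106.4131 N (tension)
  F[2-3] = +260.9776 N (tension)
  F[2-4] = +1117.0061 N (tension)
  F[3-4] = -1898.4531 N (compression)
  F[3-5] = -714.5274 N (compression)
  F[4-5] = +1877.6258 N (tension)
  F[4-6] = +346.6584 N (tension)
  F[5-6] = -1667.1212 N (compression)
  Rx@0 = -1268.1000 N
  Ry@0 = -224.3912 N
  Ry@6 = +1630.6812 N

-714.527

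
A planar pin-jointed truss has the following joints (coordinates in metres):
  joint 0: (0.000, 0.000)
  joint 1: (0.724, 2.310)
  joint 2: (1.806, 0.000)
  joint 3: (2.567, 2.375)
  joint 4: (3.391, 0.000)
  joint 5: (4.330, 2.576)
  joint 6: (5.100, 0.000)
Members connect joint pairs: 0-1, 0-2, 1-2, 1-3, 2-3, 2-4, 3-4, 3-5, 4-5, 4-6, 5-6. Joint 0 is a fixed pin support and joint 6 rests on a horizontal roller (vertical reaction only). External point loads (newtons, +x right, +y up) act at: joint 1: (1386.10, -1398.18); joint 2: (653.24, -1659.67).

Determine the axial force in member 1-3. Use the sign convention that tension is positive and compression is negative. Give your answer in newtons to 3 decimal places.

-1984.830

N=7 nodes, M=11 members, R=3 reactions → 2N=14, M+R=14
member 0 (0-1): L=2.4208, (cx,cy)=(0.2991,0.9542)
member 1 (0-2): L=1.8060, (cx,cy)=(1.0000,0.0000)
member 2 (1-2): L=2.5508, (cx,cy)=(0.4242,-0.9056)
member 3 (1-3): L=1.8441, (cx,cy)=(0.9994,0.0352)
member 4 (2-3): L=2.4939, (cx,cy)=(0.3051,0.9523)
member 5 (2-4): L=1.5850, (cx,cy)=(1.0000,0.0000)
member 6 (3-4): L=2.5139, (cx,cy)=(0.3278,-0.9448)
member 7 (3-5): L=1.7744, (cx,cy)=(0.9936,0.1133)
member 8 (4-5): L=2.7418, (cx,cy)=(0.3425,0.9395)
member 9 (4-6): L=1.7090, (cx,cy)=(1.0000,0.0000)
member 10 (5-6): L=2.6886, (cx,cy)=(0.2864,-0.9581)
solve A·x = −loads:
  F[0-1] = -1722.6701 N (compression)
  F[0-2] = +2554.5469 N (tension)
  F[1-2] = +194.0018 N (tension)
  F[1-3] = -1984.8304 N (compression)
  F[2-3] = +1558.3048 N (tension)
  F[2-4] = +1508.0969 N (tension)
  F[3-4] = -1614.8315 N (compression)
  F[3-5] = -985.1283 N (compression)
  F[4-5] = +1623.8159 N (tension)
  F[4-6] = +422.6711 N (tension)
  F[5-6] = -1475.8465 N (compression)
  Rx@0 = -2039.3400 N
  Ry@0 = +1643.8231 N
  Ry@6 = +1414.0269 N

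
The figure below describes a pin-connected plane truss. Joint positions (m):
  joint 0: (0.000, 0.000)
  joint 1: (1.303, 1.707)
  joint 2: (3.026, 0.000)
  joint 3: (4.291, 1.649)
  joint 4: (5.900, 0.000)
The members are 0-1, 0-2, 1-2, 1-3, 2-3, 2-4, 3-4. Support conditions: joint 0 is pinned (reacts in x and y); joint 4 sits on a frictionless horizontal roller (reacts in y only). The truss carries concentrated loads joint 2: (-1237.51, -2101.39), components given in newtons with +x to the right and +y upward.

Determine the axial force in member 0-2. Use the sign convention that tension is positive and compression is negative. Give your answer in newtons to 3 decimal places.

-456.148

N=5 nodes, M=7 members, R=3 reactions → 2N=10, M+R=10
member 0 (0-1): L=2.1475, (cx,cy)=(0.6068,0.7949)
member 1 (0-2): L=3.0260, (cx,cy)=(1.0000,0.0000)
member 2 (1-2): L=2.4254, (cx,cy)=(0.7104,-0.7038)
member 3 (1-3): L=2.9886, (cx,cy)=(0.9998,-0.0194)
member 4 (2-3): L=2.0783, (cx,cy)=(0.6087,0.7934)
member 5 (2-4): L=2.8740, (cx,cy)=(1.0000,0.0000)
member 6 (3-4): L=2.3039, (cx,cy)=(0.6984,-0.7157)
solve A·x = −loads:
  F[0-1] = -1287.7645 N (compression)
  F[0-2] = -456.1480 N (compression)
  F[1-2] = +1505.4731 N (tension)
  F[1-3] = -1851.1950 N (compression)
  F[2-3] = +1313.0829 N (tension)
  F[2-4] = +1051.6203 N (tension)
  F[3-4] = -1505.8154 N (compression)
  Rx@0 = +1237.5100 N
  Ry@0 = +1023.6262 N
  Ry@4 = +1077.7638 N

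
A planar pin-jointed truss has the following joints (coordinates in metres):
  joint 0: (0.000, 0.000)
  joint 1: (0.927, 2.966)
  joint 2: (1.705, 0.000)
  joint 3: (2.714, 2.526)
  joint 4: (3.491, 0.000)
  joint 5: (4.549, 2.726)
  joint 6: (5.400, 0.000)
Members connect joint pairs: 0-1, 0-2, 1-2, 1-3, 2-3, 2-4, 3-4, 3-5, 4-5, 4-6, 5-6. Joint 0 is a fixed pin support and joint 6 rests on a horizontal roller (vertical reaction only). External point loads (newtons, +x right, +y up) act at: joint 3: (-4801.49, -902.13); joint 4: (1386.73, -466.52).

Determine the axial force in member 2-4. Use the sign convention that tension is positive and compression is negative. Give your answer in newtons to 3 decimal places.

N=7 nodes, M=11 members, R=3 reactions → 2N=14, M+R=14
member 0 (0-1): L=3.1075, (cx,cy)=(0.2983,0.9545)
member 1 (0-2): L=1.7050, (cx,cy)=(1.0000,0.0000)
member 2 (1-2): L=3.0663, (cx,cy)=(0.2537,-0.9673)
member 3 (1-3): L=1.8404, (cx,cy)=(0.9710,-0.2391)
member 4 (2-3): L=2.7201, (cx,cy)=(0.3709,0.9287)
member 5 (2-4): L=1.7860, (cx,cy)=(1.0000,0.0000)
member 6 (3-4): L=2.6428, (cx,cy)=(0.2940,-0.9558)
member 7 (3-5): L=1.8459, (cx,cy)=(0.9941,0.1084)
member 8 (4-5): L=2.9241, (cx,cy)=(0.3618,0.9322)
member 9 (4-6): L=1.9090, (cx,cy)=(1.0000,0.0000)
member 10 (5-6): L=2.8557, (cx,cy)=(0.2980,-0.9546)
solve A·x = −loads:
  F[0-1] = -2996.0966 N (compression)
  F[0-2] = -2520.9895 N (compression)
  F[1-2] = +3403.7693 N (tension)
  F[1-3] = -1809.8715 N (compression)
  F[2-3] = -3545.3329 N (compression)
  F[2-4] = -342.2456 N (compression)
  F[3-4] = +2172.3935 N (tension)
  F[3-5] = +1096.7354 N (tension)
  F[4-5] = -1726.8590 N (compression)
  F[4-6] = -465.4683 N (compression)
  F[5-6] = +1561.9958 N (tension)
  Rx@0 = +3414.7600 N
  Ry@0 = +2859.6799 N
  Ry@6 = -1491.0299 N

-342.246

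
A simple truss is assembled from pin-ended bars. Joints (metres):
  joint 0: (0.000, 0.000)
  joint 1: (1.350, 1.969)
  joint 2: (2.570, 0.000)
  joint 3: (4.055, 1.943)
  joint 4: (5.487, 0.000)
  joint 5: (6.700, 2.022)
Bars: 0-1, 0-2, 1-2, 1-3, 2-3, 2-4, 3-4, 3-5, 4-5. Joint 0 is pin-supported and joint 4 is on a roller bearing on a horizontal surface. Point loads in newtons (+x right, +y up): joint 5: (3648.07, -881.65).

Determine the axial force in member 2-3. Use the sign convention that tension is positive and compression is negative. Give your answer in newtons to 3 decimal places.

1961.777

N=6 nodes, M=9 members, R=3 reactions → 2N=12, M+R=12
member 0 (0-1): L=2.3874, (cx,cy)=(0.5655,0.8248)
member 1 (0-2): L=2.5700, (cx,cy)=(1.0000,0.0000)
member 2 (1-2): L=2.3163, (cx,cy)=(0.5267,-0.8501)
member 3 (1-3): L=2.7051, (cx,cy)=(1.0000,-0.0096)
member 4 (2-3): L=2.4455, (cx,cy)=(0.6072,0.7945)
member 5 (2-4): L=2.9170, (cx,cy)=(1.0000,0.0000)
member 6 (3-4): L=2.4137, (cx,cy)=(0.5933,-0.8050)
member 7 (3-5): L=2.6462, (cx,cy)=(0.9996,0.0299)
member 8 (4-5): L=2.3579, (cx,cy)=(0.5144,0.8575)
solve A·x = −loads:
  F[0-1] = +1866.2895 N (tension)
  F[0-2] = +2592.7215 N (tension)
  F[1-2] = -1833.6163 N (compression)
  F[1-3] = +2021.2009 N (tension)
  F[2-3] = +1961.7773 N (tension)
  F[2-4] = +435.6975 N (tension)
  F[3-4] = -1754.3160 N (compression)
  F[3-5] = +4255.0764 N (tension)
  F[4-5] = -1176.2646 N (compression)
  Rx@0 = -3648.0700 N
  Ry@0 = -1539.2453 N
  Ry@4 = +2420.8953 N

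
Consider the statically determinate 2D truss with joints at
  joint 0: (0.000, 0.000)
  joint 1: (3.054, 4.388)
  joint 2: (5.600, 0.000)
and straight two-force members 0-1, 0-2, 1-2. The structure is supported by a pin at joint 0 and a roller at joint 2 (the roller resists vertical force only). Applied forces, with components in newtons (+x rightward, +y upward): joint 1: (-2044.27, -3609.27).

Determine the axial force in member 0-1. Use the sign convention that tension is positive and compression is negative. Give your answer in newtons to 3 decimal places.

-3950.849

N=3 nodes, M=3 members, R=3 reactions → 2N=6, M+R=6
member 0 (0-1): L=5.3462, (cx,cy)=(0.5713,0.8208)
member 1 (0-2): L=5.6000, (cx,cy)=(1.0000,0.0000)
member 2 (1-2): L=5.0731, (cx,cy)=(0.5019,-0.8649)
solve A·x = −loads:
  F[0-1] = -3950.8491 N (compression)
  F[0-2] = +212.6558 N (tension)
  F[1-2] = -423.7355 N (compression)
  Rx@0 = +2044.2700 N
  Ry@0 = +3242.7604 N
  Ry@2 = +366.5096 N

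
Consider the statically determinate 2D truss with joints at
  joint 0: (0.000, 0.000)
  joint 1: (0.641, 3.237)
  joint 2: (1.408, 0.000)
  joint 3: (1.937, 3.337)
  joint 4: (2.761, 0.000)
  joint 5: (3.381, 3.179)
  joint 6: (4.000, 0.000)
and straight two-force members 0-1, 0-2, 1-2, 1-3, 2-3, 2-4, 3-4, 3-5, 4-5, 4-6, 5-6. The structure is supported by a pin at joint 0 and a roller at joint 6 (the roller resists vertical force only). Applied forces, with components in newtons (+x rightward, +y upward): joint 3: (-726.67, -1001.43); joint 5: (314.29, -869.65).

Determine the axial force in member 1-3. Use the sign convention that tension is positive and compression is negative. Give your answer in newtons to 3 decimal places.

-431.647

N=7 nodes, M=11 members, R=3 reactions → 2N=14, M+R=14
member 0 (0-1): L=3.2999, (cx,cy)=(0.1943,0.9810)
member 1 (0-2): L=1.4080, (cx,cy)=(1.0000,0.0000)
member 2 (1-2): L=3.3266, (cx,cy)=(0.2306,-0.9731)
member 3 (1-3): L=1.2999, (cx,cy)=(0.9970,0.0769)
member 4 (2-3): L=3.3787, (cx,cy)=(0.1566,0.9877)
member 5 (2-4): L=1.3530, (cx,cy)=(1.0000,0.0000)
member 6 (3-4): L=3.4372, (cx,cy)=(0.2397,-0.9708)
member 7 (3-5): L=1.4526, (cx,cy)=(0.9941,-0.1088)
member 8 (4-5): L=3.2389, (cx,cy)=(0.1914,0.9815)
member 9 (4-6): L=1.2390, (cx,cy)=(1.0000,0.0000)
member 10 (5-6): L=3.2387, (cx,cy)=(0.1911,-0.9816)
solve A·x = −loads:
  F[0-1] = -1027.0721 N (compression)
  F[0-2] = -212.8703 N (compression)
  F[1-2] = +1001.2781 N (tension)
  F[1-3] = -431.6474 N (compression)
  F[2-3] = -986.4672 N (compression)
  F[2-4] = +172.4398 N (tension)
  F[3-4] = -9.9964 N (compression)
  F[3-5] = +145.1075 N (tension)
  F[4-5] = +9.8877 N (tension)
  F[4-6] = +168.1506 N (tension)
  F[5-6] = -879.7901 N (compression)
  Rx@0 = +412.3800 N
  Ry@0 = +1007.5083 N
  Ry@6 = +863.5717 N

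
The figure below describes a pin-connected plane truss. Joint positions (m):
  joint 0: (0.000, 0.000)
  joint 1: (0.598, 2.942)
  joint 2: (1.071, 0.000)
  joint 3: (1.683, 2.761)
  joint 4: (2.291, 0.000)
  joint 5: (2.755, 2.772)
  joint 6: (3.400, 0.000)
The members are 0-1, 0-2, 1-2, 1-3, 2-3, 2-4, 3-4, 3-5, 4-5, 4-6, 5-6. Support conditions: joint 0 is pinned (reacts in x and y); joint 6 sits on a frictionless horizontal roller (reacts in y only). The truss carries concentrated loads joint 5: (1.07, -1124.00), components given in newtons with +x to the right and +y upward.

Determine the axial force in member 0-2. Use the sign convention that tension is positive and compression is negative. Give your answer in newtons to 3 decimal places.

44.234

N=7 nodes, M=11 members, R=3 reactions → 2N=14, M+R=14
member 0 (0-1): L=3.0022, (cx,cy)=(0.1992,0.9800)
member 1 (0-2): L=1.0710, (cx,cy)=(1.0000,0.0000)
member 2 (1-2): L=2.9798, (cx,cy)=(0.1587,-0.9873)
member 3 (1-3): L=1.1000, (cx,cy)=(0.9864,-0.1645)
member 4 (2-3): L=2.8280, (cx,cy)=(0.2164,0.9763)
member 5 (2-4): L=1.2200, (cx,cy)=(1.0000,0.0000)
member 6 (3-4): L=2.8272, (cx,cy)=(0.2151,-0.9766)
member 7 (3-5): L=1.0721, (cx,cy)=(0.9999,0.0103)
member 8 (4-5): L=2.8106, (cx,cy)=(0.1651,0.9863)
member 9 (4-6): L=1.1090, (cx,cy)=(1.0000,0.0000)
member 10 (5-6): L=2.8461, (cx,cy)=(0.2266,-0.9740)
solve A·x = −loads:
  F[0-1] = -216.6995 N (compression)
  F[0-2] = +44.2343 N (tension)
  F[1-2] = +228.5059 N (tension)
  F[1-3] = -80.5343 N (compression)
  F[2-3] = -231.0846 N (compression)
  F[2-4] = +130.5147 N (tension)
  F[3-4] = +215.5977 N (tension)
  F[3-5] = -175.8199 N (compression)
  F[4-5] = -213.4824 N (compression)
  F[4-6] = +212.1247 N (tension)
  F[5-6] = -935.9967 N (compression)
  Rx@0 = -1.0700 N
  Ry@0 = +212.3570 N
  Ry@6 = +911.6430 N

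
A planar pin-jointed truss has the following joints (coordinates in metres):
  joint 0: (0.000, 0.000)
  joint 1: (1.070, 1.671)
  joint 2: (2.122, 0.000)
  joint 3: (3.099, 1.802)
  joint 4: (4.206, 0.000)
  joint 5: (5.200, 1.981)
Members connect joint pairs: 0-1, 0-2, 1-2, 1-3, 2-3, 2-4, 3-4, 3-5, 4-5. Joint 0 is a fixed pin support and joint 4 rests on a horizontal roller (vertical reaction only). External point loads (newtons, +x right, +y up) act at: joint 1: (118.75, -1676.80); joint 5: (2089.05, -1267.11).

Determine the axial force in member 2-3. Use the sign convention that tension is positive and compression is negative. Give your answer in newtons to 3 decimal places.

N=6 nodes, M=9 members, R=3 reactions → 2N=12, M+R=12
member 0 (0-1): L=1.9842, (cx,cy)=(0.5393,0.8421)
member 1 (0-2): L=2.1220, (cx,cy)=(1.0000,0.0000)
member 2 (1-2): L=1.9746, (cx,cy)=(0.5328,-0.8463)
member 3 (1-3): L=2.0332, (cx,cy)=(0.9979,0.0644)
member 4 (2-3): L=2.0498, (cx,cy)=(0.4766,0.8791)
member 5 (2-4): L=2.0840, (cx,cy)=(1.0000,0.0000)
member 6 (3-4): L=2.1149, (cx,cy)=(0.5234,-0.8521)
member 7 (3-5): L=2.1086, (cx,cy)=(0.9964,0.0849)
member 8 (4-5): L=2.2164, (cx,cy)=(0.4485,0.8938)
solve A·x = −loads:
  F[0-1] = +95.3971 N (tension)
  F[0-2] = +2156.3567 N (tension)
  F[1-2] = -2000.1947 N (compression)
  F[1-3] = +1000.4216 N (tension)
  F[2-3] = +1925.4605 N (tension)
  F[2-4] = +172.9770 N (tension)
  F[3-4] = -1777.5904 N (compression)
  F[3-5] = +2856.8431 N (tension)
  F[4-5] = -1689.0092 N (compression)
  Rx@0 = -2207.8000 N
  Ry@0 = -80.3381 N
  Ry@4 = +3024.2481 N

1925.460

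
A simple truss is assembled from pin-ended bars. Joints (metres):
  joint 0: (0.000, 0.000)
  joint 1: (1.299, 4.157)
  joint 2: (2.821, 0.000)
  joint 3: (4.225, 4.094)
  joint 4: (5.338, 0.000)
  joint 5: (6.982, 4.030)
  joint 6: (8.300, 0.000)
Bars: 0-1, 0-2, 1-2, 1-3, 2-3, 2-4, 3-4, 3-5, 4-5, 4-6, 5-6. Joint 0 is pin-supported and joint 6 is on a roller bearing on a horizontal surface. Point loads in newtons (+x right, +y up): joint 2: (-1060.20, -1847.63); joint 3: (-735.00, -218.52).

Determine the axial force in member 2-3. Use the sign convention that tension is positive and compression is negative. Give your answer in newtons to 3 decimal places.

N=7 nodes, M=11 members, R=3 reactions → 2N=14, M+R=14
member 0 (0-1): L=4.3552, (cx,cy)=(0.2983,0.9545)
member 1 (0-2): L=2.8210, (cx,cy)=(1.0000,0.0000)
member 2 (1-2): L=4.4269, (cx,cy)=(0.3438,-0.9390)
member 3 (1-3): L=2.9267, (cx,cy)=(0.9998,-0.0215)
member 4 (2-3): L=4.3281, (cx,cy)=(0.3244,0.9459)
member 5 (2-4): L=2.5170, (cx,cy)=(1.0000,0.0000)
member 6 (3-4): L=4.2426, (cx,cy)=(0.2623,-0.9650)
member 7 (3-5): L=2.7577, (cx,cy)=(0.9997,-0.0232)
member 8 (4-5): L=4.3524, (cx,cy)=(0.3777,0.9259)
member 9 (4-6): L=2.9620, (cx,cy)=(1.0000,0.0000)
member 10 (5-6): L=4.2400, (cx,cy)=(0.3108,-0.9505)
solve A·x = −loads:
  F[0-1] = -1770.0503 N (compression)
  F[0-2] = -1267.2614 N (compression)
  F[1-2] = +1825.6601 N (tension)
  F[1-3] = -1155.8865 N (compression)
  F[2-3] = +140.8821 N (tension)
  F[2-4] = +374.9171 N (tension)
  F[3-4] = -383.7392 N (compression)
  F[3-5] = -274.3211 N (compression)
  F[4-5] = +399.9255 N (tension)
  F[4-6] = +123.1873 N (tension)
  F[5-6] = -396.2976 N (compression)
  Rx@0 = +1795.2000 N
  Ry@0 = +1689.4848 N
  Ry@6 = +376.6652 N

140.882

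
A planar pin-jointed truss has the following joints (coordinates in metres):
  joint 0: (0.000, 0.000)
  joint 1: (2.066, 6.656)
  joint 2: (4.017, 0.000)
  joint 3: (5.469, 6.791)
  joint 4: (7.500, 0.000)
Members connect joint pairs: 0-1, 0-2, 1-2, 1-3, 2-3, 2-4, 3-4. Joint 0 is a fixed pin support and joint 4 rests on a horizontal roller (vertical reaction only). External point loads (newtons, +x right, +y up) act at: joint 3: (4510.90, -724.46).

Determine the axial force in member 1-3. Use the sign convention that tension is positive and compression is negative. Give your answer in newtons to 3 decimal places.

2321.492

N=5 nodes, M=7 members, R=3 reactions → 2N=10, M+R=10
member 0 (0-1): L=6.9693, (cx,cy)=(0.2964,0.9551)
member 1 (0-2): L=4.0170, (cx,cy)=(1.0000,0.0000)
member 2 (1-2): L=6.9360, (cx,cy)=(0.2813,-0.9596)
member 3 (1-3): L=3.4057, (cx,cy)=(0.9992,0.0396)
member 4 (2-3): L=6.9445, (cx,cy)=(0.2091,0.9779)
member 5 (2-4): L=3.4830, (cx,cy)=(1.0000,0.0000)
member 6 (3-4): L=7.0882, (cx,cy)=(0.2865,-0.9581)
solve A·x = −loads:
  F[0-1] = +4071.2898 N (tension)
  F[0-2] = +3303.9892 N (tension)
  F[1-2] = -3955.9875 N (compression)
  F[1-3] = +2321.4921 N (tension)
  F[2-3] = +3882.0674 N (tension)
  F[2-4] = +1379.5445 N (tension)
  F[3-4] = -4814.6201 N (compression)
  Rx@0 = -4510.9000 N
  Ry@0 = -3888.2858 N
  Ry@4 = +4612.7458 N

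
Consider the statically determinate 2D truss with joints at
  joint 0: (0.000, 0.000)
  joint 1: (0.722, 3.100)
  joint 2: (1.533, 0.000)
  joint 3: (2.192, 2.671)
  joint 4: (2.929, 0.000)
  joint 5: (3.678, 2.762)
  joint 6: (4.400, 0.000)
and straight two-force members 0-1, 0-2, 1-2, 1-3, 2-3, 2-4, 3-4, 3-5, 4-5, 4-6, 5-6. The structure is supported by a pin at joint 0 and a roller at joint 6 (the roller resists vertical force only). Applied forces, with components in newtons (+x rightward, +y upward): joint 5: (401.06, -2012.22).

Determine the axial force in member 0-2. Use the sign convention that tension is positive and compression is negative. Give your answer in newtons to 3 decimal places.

N=7 nodes, M=11 members, R=3 reactions → 2N=14, M+R=14
member 0 (0-1): L=3.1830, (cx,cy)=(0.2268,0.9739)
member 1 (0-2): L=1.5330, (cx,cy)=(1.0000,0.0000)
member 2 (1-2): L=3.2043, (cx,cy)=(0.2531,-0.9674)
member 3 (1-3): L=1.5313, (cx,cy)=(0.9600,-0.2802)
member 4 (2-3): L=2.7511, (cx,cy)=(0.2395,0.9709)
member 5 (2-4): L=1.3960, (cx,cy)=(1.0000,0.0000)
member 6 (3-4): L=2.7708, (cx,cy)=(0.2660,-0.9640)
member 7 (3-5): L=1.4888, (cx,cy)=(0.9981,0.0611)
member 8 (4-5): L=2.8618, (cx,cy)=(0.2617,0.9651)
member 9 (4-6): L=1.4710, (cx,cy)=(1.0000,0.0000)
member 10 (5-6): L=2.8548, (cx,cy)=(0.2529,-0.9675)
solve A·x = −loads:
  F[0-1] = -80.5298 N (compression)
  F[0-2] = +419.3268 N (tension)
  F[1-2] = +93.7372 N (tension)
  F[1-3] = -43.7428 N (compression)
  F[2-3] = -93.4046 N (compression)
  F[2-4] = +465.4254 N (tension)
  F[3-4] = +75.9887 N (tension)
  F[3-5] = -84.7359 N (compression)
  F[4-5] = -75.8970 N (compression)
  F[4-6] = +505.5018 N (tension)
  F[5-6] = -1998.7679 N (compression)
  Rx@0 = -401.0600 N
  Ry@0 = +78.4307 N
  Ry@6 = +1933.7893 N

419.327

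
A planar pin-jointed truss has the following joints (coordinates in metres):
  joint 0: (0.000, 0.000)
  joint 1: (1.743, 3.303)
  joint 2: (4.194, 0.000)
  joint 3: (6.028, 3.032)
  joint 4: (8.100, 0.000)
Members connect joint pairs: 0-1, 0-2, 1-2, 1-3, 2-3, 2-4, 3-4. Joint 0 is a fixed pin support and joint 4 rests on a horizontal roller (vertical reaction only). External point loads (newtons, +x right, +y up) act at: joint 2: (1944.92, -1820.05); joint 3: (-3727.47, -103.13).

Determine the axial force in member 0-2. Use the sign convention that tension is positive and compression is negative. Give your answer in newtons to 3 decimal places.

N=5 nodes, M=7 members, R=3 reactions → 2N=10, M+R=10
member 0 (0-1): L=3.7347, (cx,cy)=(0.4667,0.8844)
member 1 (0-2): L=4.1940, (cx,cy)=(1.0000,0.0000)
member 2 (1-2): L=4.1131, (cx,cy)=(0.5959,-0.8031)
member 3 (1-3): L=4.2936, (cx,cy)=(0.9980,-0.0631)
member 4 (2-3): L=3.5435, (cx,cy)=(0.5176,0.8556)
member 5 (2-4): L=3.9060, (cx,cy)=(1.0000,0.0000)
member 6 (3-4): L=3.6724, (cx,cy)=(0.5642,-0.8256)
solve A·x = −loads:
  F[0-1] = -2599.8276 N (compression)
  F[0-2] = -569.1942 N (compression)
  F[1-2] = +3104.4737 N (tension)
  F[1-3] = -3069.4556 N (compression)
  F[2-3] = -786.5494 N (compression)
  F[2-4] = -257.0453 N (compression)
  F[3-4] = +455.5803 N (tension)
  Rx@0 = +1782.5500 N
  Ry@0 = +2299.3197 N
  Ry@4 = -376.1397 N

-569.194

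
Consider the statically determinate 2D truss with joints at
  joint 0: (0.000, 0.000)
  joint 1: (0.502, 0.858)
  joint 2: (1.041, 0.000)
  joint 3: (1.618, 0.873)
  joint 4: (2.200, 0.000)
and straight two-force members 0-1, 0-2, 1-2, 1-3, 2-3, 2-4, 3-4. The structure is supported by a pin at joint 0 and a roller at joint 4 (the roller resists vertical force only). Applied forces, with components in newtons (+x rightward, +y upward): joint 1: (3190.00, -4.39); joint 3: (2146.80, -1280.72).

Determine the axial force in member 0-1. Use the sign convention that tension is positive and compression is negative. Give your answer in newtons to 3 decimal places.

2031.918

N=5 nodes, M=7 members, R=3 reactions → 2N=10, M+R=10
member 0 (0-1): L=0.9941, (cx,cy)=(0.5050,0.8631)
member 1 (0-2): L=1.0410, (cx,cy)=(1.0000,0.0000)
member 2 (1-2): L=1.0133, (cx,cy)=(0.5319,-0.8468)
member 3 (1-3): L=1.1161, (cx,cy)=(0.9999,0.0134)
member 4 (2-3): L=1.0465, (cx,cy)=(0.5514,0.8342)
member 5 (2-4): L=1.1590, (cx,cy)=(1.0000,0.0000)
member 6 (3-4): L=1.0492, (cx,cy)=(0.5547,-0.8321)
solve A·x = −loads:
  F[0-1] = +2031.9184 N (tension)
  F[0-2] = +4310.6884 N (tension)
  F[1-2] = -2092.9994 N (compression)
  F[1-3] = -1050.6139 N (compression)
  F[2-3] = +2124.4284 N (tension)
  F[2-4] = +2025.9349 N (tension)
  F[3-4] = -3652.3061 N (compression)
  Rx@0 = -5336.8000 N
  Ry@0 = -1753.7923 N
  Ry@4 = +3038.9023 N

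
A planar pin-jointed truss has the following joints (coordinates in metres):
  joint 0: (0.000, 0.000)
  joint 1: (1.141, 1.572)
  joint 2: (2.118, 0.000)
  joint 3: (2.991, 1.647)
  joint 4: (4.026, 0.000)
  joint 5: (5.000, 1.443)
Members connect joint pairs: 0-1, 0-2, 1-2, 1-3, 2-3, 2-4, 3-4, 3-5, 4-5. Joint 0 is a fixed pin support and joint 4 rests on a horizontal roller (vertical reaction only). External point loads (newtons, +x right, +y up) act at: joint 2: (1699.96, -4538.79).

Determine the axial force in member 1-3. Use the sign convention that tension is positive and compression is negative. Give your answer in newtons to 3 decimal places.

N=6 nodes, M=9 members, R=3 reactions → 2N=12, M+R=12
member 0 (0-1): L=1.9424, (cx,cy)=(0.5874,0.8093)
member 1 (0-2): L=2.1180, (cx,cy)=(1.0000,0.0000)
member 2 (1-2): L=1.8509, (cx,cy)=(0.5279,-0.8493)
member 3 (1-3): L=1.8515, (cx,cy)=(0.9992,0.0405)
member 4 (2-3): L=1.8641, (cx,cy)=(0.4683,0.8836)
member 5 (2-4): L=1.9080, (cx,cy)=(1.0000,0.0000)
member 6 (3-4): L=1.9452, (cx,cy)=(0.5321,-0.8467)
member 7 (3-5): L=2.0193, (cx,cy)=(0.9949,-0.1010)
member 8 (4-5): L=1.7410, (cx,cy)=(0.5595,0.8289)
solve A·x = −loads:
  F[0-1] = -2657.9040 N (compression)
  F[0-2] = +3261.2292 N (tension)
  F[1-2] = +2397.6713 N (tension)
  F[1-3] = -2829.2270 N (compression)
  F[2-3] = +2832.1711 N (tension)
  F[2-4] = +1500.5105 N (tension)
  F[3-4] = -2820.1013 N (compression)
  F[3-5] = -0.0000 N (compression)
  F[4-5] = +0.0000 N (tension)
  Rx@0 = -1699.9600 N
  Ry@0 = +2151.0212 N
  Ry@4 = +2387.7688 N

-2829.227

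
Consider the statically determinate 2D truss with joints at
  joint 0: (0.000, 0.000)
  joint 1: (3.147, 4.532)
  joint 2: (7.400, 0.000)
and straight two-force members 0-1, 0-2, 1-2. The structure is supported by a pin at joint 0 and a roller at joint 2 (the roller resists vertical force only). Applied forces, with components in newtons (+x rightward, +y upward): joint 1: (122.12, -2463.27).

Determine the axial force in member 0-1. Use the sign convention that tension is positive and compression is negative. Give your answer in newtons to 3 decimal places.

-1632.508

N=3 nodes, M=3 members, R=3 reactions → 2N=6, M+R=6
member 0 (0-1): L=5.5175, (cx,cy)=(0.5704,0.8214)
member 1 (0-2): L=7.4000, (cx,cy)=(1.0000,0.0000)
member 2 (1-2): L=6.2151, (cx,cy)=(0.6843,-0.7292)
solve A·x = −loads:
  F[0-1] = -1632.5085 N (compression)
  F[0-2] = +1053.2516 N (tension)
  F[1-2] = -1539.1553 N (compression)
  Rx@0 = -122.1200 N
  Ry@0 = +1340.9243 N
  Ry@2 = +1122.3457 N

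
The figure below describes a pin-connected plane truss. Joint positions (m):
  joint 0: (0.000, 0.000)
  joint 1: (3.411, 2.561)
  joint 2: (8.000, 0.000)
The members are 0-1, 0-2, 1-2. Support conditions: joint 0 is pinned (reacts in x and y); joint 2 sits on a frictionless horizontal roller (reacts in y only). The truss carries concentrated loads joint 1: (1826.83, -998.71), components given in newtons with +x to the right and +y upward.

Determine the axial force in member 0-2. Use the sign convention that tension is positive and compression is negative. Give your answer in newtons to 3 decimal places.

N=3 nodes, M=3 members, R=3 reactions → 2N=6, M+R=6
member 0 (0-1): L=4.2654, (cx,cy)=(0.7997,0.6004)
member 1 (0-2): L=8.0000, (cx,cy)=(1.0000,0.0000)
member 2 (1-2): L=5.2552, (cx,cy)=(0.8732,-0.4873)
solve A·x = −loads:
  F[0-1] = +19.8679 N (tension)
  F[0-2] = +1810.9418 N (tension)
  F[1-2] = -2073.8615 N (compression)
  Rx@0 = -1826.8300 N
  Ry@0 = -11.9289 N
  Ry@2 = +1010.6389 N

1810.942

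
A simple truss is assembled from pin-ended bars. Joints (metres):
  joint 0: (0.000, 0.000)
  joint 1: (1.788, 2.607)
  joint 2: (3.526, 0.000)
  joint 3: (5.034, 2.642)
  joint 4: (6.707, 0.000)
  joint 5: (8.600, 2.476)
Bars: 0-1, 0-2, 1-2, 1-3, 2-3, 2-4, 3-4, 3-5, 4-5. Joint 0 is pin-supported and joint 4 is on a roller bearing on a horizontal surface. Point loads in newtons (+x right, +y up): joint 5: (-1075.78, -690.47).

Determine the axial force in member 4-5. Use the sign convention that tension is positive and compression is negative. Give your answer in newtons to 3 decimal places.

-900.149

N=6 nodes, M=9 members, R=3 reactions → 2N=12, M+R=12
member 0 (0-1): L=3.1612, (cx,cy)=(0.5656,0.8247)
member 1 (0-2): L=3.5260, (cx,cy)=(1.0000,0.0000)
member 2 (1-2): L=3.1332, (cx,cy)=(0.5547,-0.8321)
member 3 (1-3): L=3.2462, (cx,cy)=(0.9999,0.0108)
member 4 (2-3): L=3.0421, (cx,cy)=(0.4957,0.8685)
member 5 (2-4): L=3.1810, (cx,cy)=(1.0000,0.0000)
member 6 (3-4): L=3.1272, (cx,cy)=(0.5350,-0.8449)
member 7 (3-5): L=3.5699, (cx,cy)=(0.9989,-0.0465)
member 8 (4-5): L=3.1167, (cx,cy)=(0.6074,0.7944)
solve A·x = −loads:
  F[0-1] = -245.2618 N (compression)
  F[0-2] = -937.0594 N (compression)
  F[1-2] = +239.5690 N (tension)
  F[1-3] = -271.6253 N (compression)
  F[2-3] = -229.5183 N (compression)
  F[2-4] = -690.3950 N (compression)
  F[3-4] = +268.5543 N (tension)
  F[3-5] = -529.6321 N (compression)
  F[4-5] = -900.1494 N (compression)
  Rx@0 = +1075.7800 N
  Ry@0 = +202.2621 N
  Ry@4 = +488.2079 N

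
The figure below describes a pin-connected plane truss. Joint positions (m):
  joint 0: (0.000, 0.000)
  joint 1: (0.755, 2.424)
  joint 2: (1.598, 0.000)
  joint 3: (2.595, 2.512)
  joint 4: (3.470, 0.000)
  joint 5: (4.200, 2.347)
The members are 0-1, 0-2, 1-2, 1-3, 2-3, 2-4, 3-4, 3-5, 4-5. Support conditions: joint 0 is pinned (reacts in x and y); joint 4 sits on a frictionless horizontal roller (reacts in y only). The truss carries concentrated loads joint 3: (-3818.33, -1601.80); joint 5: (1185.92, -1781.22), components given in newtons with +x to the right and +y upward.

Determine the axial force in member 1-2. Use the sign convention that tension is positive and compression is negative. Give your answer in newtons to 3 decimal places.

N=6 nodes, M=9 members, R=3 reactions → 2N=12, M+R=12
member 0 (0-1): L=2.5389, (cx,cy)=(0.2974,0.9548)
member 1 (0-2): L=1.5980, (cx,cy)=(1.0000,0.0000)
member 2 (1-2): L=2.5664, (cx,cy)=(0.3285,-0.9445)
member 3 (1-3): L=1.8421, (cx,cy)=(0.9989,0.0478)
member 4 (2-3): L=2.7026, (cx,cy)=(0.3689,0.9295)
member 5 (2-4): L=1.8720, (cx,cy)=(1.0000,0.0000)
member 6 (3-4): L=2.6600, (cx,cy)=(0.3289,-0.9443)
member 7 (3-5): L=1.6135, (cx,cy)=(0.9948,-0.1023)
member 8 (4-5): L=2.4579, (cx,cy)=(0.2970,0.9549)
solve A·x = −loads:
  F[0-1] = -2085.5841 N (compression)
  F[0-2] = -2012.2037 N (compression)
  F[1-2] = +2042.8291 N (tension)
  F[1-3] = -1292.7011 N (compression)
  F[2-3] = -2075.8935 N (compression)
  F[2-4] = -575.3849 N (compression)
  F[3-4] = +228.8366 N (tension)
  F[3-5] = +1694.9167 N (tension)
  F[4-5] = -1683.8706 N (compression)
  Rx@0 = +2632.4100 N
  Ry@0 = +1991.2320 N
  Ry@4 = +1391.7880 N

2042.829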